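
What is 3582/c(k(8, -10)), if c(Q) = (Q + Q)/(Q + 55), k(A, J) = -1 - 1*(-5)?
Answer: 105669/4 ≈ 26417.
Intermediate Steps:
k(A, J) = 4 (k(A, J) = -1 + 5 = 4)
c(Q) = 2*Q/(55 + Q) (c(Q) = (2*Q)/(55 + Q) = 2*Q/(55 + Q))
3582/c(k(8, -10)) = 3582/((2*4/(55 + 4))) = 3582/((2*4/59)) = 3582/((2*4*(1/59))) = 3582/(8/59) = 3582*(59/8) = 105669/4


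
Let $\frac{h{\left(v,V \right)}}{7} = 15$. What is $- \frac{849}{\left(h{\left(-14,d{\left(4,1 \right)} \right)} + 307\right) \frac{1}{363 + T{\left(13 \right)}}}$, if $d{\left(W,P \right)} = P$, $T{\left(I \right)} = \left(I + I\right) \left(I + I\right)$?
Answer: $- \frac{882111}{412} \approx -2141.0$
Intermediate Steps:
$T{\left(I \right)} = 4 I^{2}$ ($T{\left(I \right)} = 2 I 2 I = 4 I^{2}$)
$h{\left(v,V \right)} = 105$ ($h{\left(v,V \right)} = 7 \cdot 15 = 105$)
$- \frac{849}{\left(h{\left(-14,d{\left(4,1 \right)} \right)} + 307\right) \frac{1}{363 + T{\left(13 \right)}}} = - \frac{849}{\left(105 + 307\right) \frac{1}{363 + 4 \cdot 13^{2}}} = - \frac{849}{412 \frac{1}{363 + 4 \cdot 169}} = - \frac{849}{412 \frac{1}{363 + 676}} = - \frac{849}{412 \cdot \frac{1}{1039}} = - \frac{849}{\frac{412}{1039}} = \left(-849\right) \frac{1039}{412} = - \frac{882111}{412}$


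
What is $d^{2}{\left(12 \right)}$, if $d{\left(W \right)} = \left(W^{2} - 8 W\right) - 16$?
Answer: $1024$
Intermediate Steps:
$d{\left(W \right)} = -16 + W^{2} - 8 W$
$d^{2}{\left(12 \right)} = \left(-16 + 12^{2} - 96\right)^{2} = \left(-16 + 144 - 96\right)^{2} = 32^{2} = 1024$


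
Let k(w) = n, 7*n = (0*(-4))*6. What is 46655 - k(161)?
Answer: 46655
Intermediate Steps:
n = 0 (n = ((0*(-4))*6)/7 = (0*6)/7 = (⅐)*0 = 0)
k(w) = 0
46655 - k(161) = 46655 - 1*0 = 46655 + 0 = 46655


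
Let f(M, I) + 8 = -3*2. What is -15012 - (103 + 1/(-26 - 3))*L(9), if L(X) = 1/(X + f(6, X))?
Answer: -2173754/145 ≈ -14991.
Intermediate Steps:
f(M, I) = -14 (f(M, I) = -8 - 3*2 = -8 - 6 = -14)
L(X) = 1/(-14 + X) (L(X) = 1/(X - 14) = 1/(-14 + X))
-15012 - (103 + 1/(-26 - 3))*L(9) = -15012 - (103 + 1/(-26 - 3))/(-14 + 9) = -15012 - (103 + 1/(-29))/(-5) = -15012 - (103 - 1/29)*(-1)/5 = -15012 - 2986*(-1)/(29*5) = -15012 - 1*(-2986/145) = -15012 + 2986/145 = -2173754/145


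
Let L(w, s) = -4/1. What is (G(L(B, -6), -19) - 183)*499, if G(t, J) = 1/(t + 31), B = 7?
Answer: -2465060/27 ≈ -91299.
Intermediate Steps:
L(w, s) = -4 (L(w, s) = -4*1 = -4)
G(t, J) = 1/(31 + t)
(G(L(B, -6), -19) - 183)*499 = (1/(31 - 4) - 183)*499 = (1/27 - 183)*499 = -4940/27*499 = -2465060/27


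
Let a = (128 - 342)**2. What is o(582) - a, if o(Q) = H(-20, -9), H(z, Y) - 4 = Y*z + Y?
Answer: -45621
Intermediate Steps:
H(z, Y) = 4 + Y + Y*z (H(z, Y) = 4 + (Y*z + Y) = 4 + (Y + Y*z) = 4 + Y + Y*z)
o(Q) = 175 (o(Q) = 4 - 9 - 9*(-20) = 4 - 9 + 180 = 175)
a = 45796 (a = (-214)**2 = 45796)
o(582) - a = 175 - 1*45796 = 175 - 45796 = -45621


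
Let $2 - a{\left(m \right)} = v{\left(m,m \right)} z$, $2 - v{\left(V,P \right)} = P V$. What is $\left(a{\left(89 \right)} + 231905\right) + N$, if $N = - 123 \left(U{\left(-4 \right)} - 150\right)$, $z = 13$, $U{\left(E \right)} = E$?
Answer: $353796$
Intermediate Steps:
$v{\left(V,P \right)} = 2 - P V$
$a{\left(m \right)} = -24 + 13 m^{2}$ ($a{\left(m \right)} = 2 - \left(2 - m m\right) 13 = 2 - \left(2 - m^{2}\right) 13 = 2 - \left(26 - 13 m^{2}\right) = 2 + \left(-26 + 13 m^{2}\right) = -24 + 13 m^{2}$)
$N = 18942$ ($N = - 123 \left(-4 - 150\right) = \left(-123\right) \left(-154\right) = 18942$)
$\left(a{\left(89 \right)} + 231905\right) + N = \left(\left(-24 + 13 \cdot 89^{2}\right) + 231905\right) + 18942 = \left(\left(-24 + 13 \cdot 7921\right) + 231905\right) + 18942 = \left(\left(-24 + 102973\right) + 231905\right) + 18942 = \left(102949 + 231905\right) + 18942 = 334854 + 18942 = 353796$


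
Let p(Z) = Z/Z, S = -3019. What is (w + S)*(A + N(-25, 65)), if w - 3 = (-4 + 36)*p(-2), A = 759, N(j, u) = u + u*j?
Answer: 2390184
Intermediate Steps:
N(j, u) = u + j*u
p(Z) = 1
w = 35 (w = 3 + (-4 + 36)*1 = 3 + 32*1 = 3 + 32 = 35)
(w + S)*(A + N(-25, 65)) = (35 - 3019)*(759 + 65*(1 - 25)) = -2984*(759 + 65*(-24)) = -2984*(759 - 1560) = -2984*(-801) = 2390184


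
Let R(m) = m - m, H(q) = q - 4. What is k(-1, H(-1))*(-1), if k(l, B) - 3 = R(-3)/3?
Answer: -3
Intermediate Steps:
H(q) = -4 + q
R(m) = 0
k(l, B) = 3 (k(l, B) = 3 + 0/3 = 3 + 0*(⅓) = 3 + 0 = 3)
k(-1, H(-1))*(-1) = 3*(-1) = -3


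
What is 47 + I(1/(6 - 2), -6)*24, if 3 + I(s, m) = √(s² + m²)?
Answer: -25 + 6*√577 ≈ 119.13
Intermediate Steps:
I(s, m) = -3 + √(m² + s²) (I(s, m) = -3 + √(s² + m²) = -3 + √(m² + s²))
47 + I(1/(6 - 2), -6)*24 = 47 + (-3 + √((-6)² + (1/(6 - 2))²))*24 = 47 + (-3 + √(36 + (1/4)²))*24 = 47 + (-3 + √(36 + (¼)²))*24 = 47 + (-3 + √(36 + 1/16))*24 = 47 + (-3 + √(577/16))*24 = 47 + (-3 + √577/4)*24 = 47 + (-72 + 6*√577) = -25 + 6*√577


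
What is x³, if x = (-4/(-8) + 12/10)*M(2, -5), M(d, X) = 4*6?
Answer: 8489664/125 ≈ 67917.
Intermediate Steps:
M(d, X) = 24
x = 204/5 (x = (-4/(-8) + 12/10)*24 = (-4*(-⅛) + 12*(⅒))*24 = (½ + 6/5)*24 = (17/10)*24 = 204/5 ≈ 40.800)
x³ = (204/5)³ = 8489664/125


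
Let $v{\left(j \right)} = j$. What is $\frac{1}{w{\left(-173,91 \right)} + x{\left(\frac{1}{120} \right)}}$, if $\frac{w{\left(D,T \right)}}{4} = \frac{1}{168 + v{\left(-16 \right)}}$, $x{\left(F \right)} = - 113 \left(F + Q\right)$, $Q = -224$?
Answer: $\frac{2280}{57709273} \approx 3.9508 \cdot 10^{-5}$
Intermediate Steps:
$x{\left(F \right)} = 25312 - 113 F$ ($x{\left(F \right)} = - 113 \left(F - 224\right) = - 113 \left(-224 + F\right) = 25312 - 113 F$)
$w{\left(D,T \right)} = \frac{1}{38}$ ($w{\left(D,T \right)} = \frac{4}{168 - 16} = \frac{4}{152} = 4 \cdot \frac{1}{152} = \frac{1}{38}$)
$\frac{1}{w{\left(-173,91 \right)} + x{\left(\frac{1}{120} \right)}} = \frac{1}{\frac{1}{38} + \left(25312 - \frac{113}{120}\right)} = \frac{1}{\frac{1}{38} + \frac{3037327}{120}} = \frac{1}{\frac{57709273}{2280}} = \frac{2280}{57709273}$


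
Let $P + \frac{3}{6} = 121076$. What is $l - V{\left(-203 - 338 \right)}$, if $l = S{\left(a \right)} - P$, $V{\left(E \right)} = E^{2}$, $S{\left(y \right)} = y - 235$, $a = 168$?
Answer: $- \frac{827647}{2} \approx -4.1382 \cdot 10^{5}$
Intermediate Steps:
$P = \frac{242151}{2}$ ($P = - \frac{1}{2} + 121076 = \frac{242151}{2} \approx 1.2108 \cdot 10^{5}$)
$S{\left(y \right)} = -235 + y$ ($S{\left(y \right)} = y - 235 = -235 + y$)
$l = - \frac{242285}{2}$ ($l = \left(-235 + 168\right) - \frac{242151}{2} = -67 - \frac{242151}{2} = - \frac{242285}{2} \approx -1.2114 \cdot 10^{5}$)
$l - V{\left(-203 - 338 \right)} = - \frac{242285}{2} - \left(-203 - 338\right)^{2} = - \frac{242285}{2} - \left(-541\right)^{2} = - \frac{242285}{2} - 292681 = - \frac{827647}{2}$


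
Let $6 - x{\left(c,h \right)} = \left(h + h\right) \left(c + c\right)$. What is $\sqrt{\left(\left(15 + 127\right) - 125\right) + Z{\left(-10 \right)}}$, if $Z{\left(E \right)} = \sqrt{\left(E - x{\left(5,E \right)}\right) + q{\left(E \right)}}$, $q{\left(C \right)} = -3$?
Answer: $\sqrt{17 + i \sqrt{219}} \approx 4.4463 + 1.6642 i$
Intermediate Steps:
$x{\left(c,h \right)} = 6 - 4 c h$ ($x{\left(c,h \right)} = 6 - \left(h + h\right) \left(c + c\right) = 6 - 2 h 2 c = 6 - 4 c h$)
$Z{\left(E \right)} = \sqrt{-9 + 21 E}$ ($Z{\left(E \right)} = \sqrt{\left(E - \left(6 - 20 E\right)\right) - 3} = \sqrt{\left(E + \left(-6 + 20 E\right)\right) - 3} = \sqrt{\left(-6 + 21 E\right) - 3} = \sqrt{-9 + 21 E}$)
$\sqrt{\left(\left(15 + 127\right) - 125\right) + Z{\left(-10 \right)}} = \sqrt{\left(\left(15 + 127\right) - 125\right) + \sqrt{-9 + 21 \left(-10\right)}} = \sqrt{\left(142 - 125\right) + \sqrt{-9 - 210}} = \sqrt{17 + \sqrt{-219}} = \sqrt{17 + i \sqrt{219}}$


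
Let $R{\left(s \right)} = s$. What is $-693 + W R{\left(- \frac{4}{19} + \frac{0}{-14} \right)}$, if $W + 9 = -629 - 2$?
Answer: $- \frac{10607}{19} \approx -558.26$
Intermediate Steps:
$W = -640$ ($W = -9 - 631 = -640$)
$-693 + W R{\left(- \frac{4}{19} + \frac{0}{-14} \right)} = -693 - 640 \left(- \frac{4}{19} + \frac{0}{-14}\right) = -693 - 640 \left(\left(-4\right) \frac{1}{19} + 0 \left(- \frac{1}{14}\right)\right) = -693 - 640 \left(- \frac{4}{19} + 0\right) = -693 - - \frac{2560}{19} = -693 + \frac{2560}{19} = - \frac{10607}{19}$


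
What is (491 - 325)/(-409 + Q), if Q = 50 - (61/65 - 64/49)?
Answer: -264355/571122 ≈ -0.46287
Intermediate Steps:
Q = 160421/3185 (Q = 50 - (61*(1/65) - 64*1/49) = 50 - (61/65 - 64/49) = 50 - 1*(-1171/3185) = 50 + 1171/3185 = 160421/3185 ≈ 50.368)
(491 - 325)/(-409 + Q) = (491 - 325)/(-409 + 160421/3185) = 166/(-1142244/3185) = 166*(-3185/1142244) = -264355/571122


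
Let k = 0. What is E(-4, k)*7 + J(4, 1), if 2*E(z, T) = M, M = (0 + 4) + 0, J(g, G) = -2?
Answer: 12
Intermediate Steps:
M = 4 (M = 4 + 0 = 4)
E(z, T) = 2 (E(z, T) = (1/2)*4 = 2)
E(-4, k)*7 + J(4, 1) = 2*7 - 2 = 14 - 2 = 12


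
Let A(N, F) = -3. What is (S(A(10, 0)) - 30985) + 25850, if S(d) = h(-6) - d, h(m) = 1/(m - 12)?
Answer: -92377/18 ≈ -5132.1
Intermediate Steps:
h(m) = 1/(-12 + m)
S(d) = -1/18 - d (S(d) = 1/(-12 - 6) - d = 1/(-18) - d = -1/18 - d)
(S(A(10, 0)) - 30985) + 25850 = ((-1/18 - 1*(-3)) - 30985) + 25850 = ((-1/18 + 3) - 30985) + 25850 = (53/18 - 30985) + 25850 = -557677/18 + 25850 = -92377/18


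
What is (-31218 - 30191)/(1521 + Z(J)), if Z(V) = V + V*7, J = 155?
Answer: -61409/2761 ≈ -22.242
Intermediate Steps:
Z(V) = 8*V (Z(V) = V + 7*V = 8*V)
(-31218 - 30191)/(1521 + Z(J)) = (-31218 - 30191)/(1521 + 8*155) = -61409/(1521 + 1240) = -61409/2761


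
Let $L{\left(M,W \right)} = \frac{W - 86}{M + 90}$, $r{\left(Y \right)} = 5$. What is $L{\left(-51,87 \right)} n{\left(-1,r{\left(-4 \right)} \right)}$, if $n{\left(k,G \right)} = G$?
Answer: $\frac{5}{39} \approx 0.12821$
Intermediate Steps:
$L{\left(M,W \right)} = \frac{-86 + W}{90 + M}$
$L{\left(-51,87 \right)} n{\left(-1,r{\left(-4 \right)} \right)} = \frac{-86 + 87}{90 - 51} \cdot 5 = \frac{1}{39} \cdot 1 \cdot 5 = \frac{1}{39} \cdot 5 = \frac{5}{39}$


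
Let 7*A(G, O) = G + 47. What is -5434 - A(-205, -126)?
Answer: -37880/7 ≈ -5411.4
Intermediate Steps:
A(G, O) = 47/7 + G/7 (A(G, O) = (G + 47)/7 = (47 + G)/7 = 47/7 + G/7)
-5434 - A(-205, -126) = -5434 - (47/7 + (⅐)*(-205)) = -5434 - (47/7 - 205/7) = -5434 - 1*(-158/7) = -5434 + 158/7 = -37880/7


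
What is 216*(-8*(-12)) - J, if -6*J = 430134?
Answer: 92425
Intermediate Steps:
J = -71689 (J = -1/6*430134 = -71689)
216*(-8*(-12)) - J = 216*(-8*(-12)) - 1*(-71689) = 216*96 + 71689 = 20736 + 71689 = 92425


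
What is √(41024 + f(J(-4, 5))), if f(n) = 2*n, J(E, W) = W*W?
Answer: √41074 ≈ 202.67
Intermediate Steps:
J(E, W) = W²
√(41024 + f(J(-4, 5))) = √(41024 + 2*5²) = √(41024 + 2*25) = √(41024 + 50) = √41074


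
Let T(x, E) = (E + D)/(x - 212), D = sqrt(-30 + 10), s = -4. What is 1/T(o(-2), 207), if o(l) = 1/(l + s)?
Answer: -87837/85738 + 1273*I*sqrt(5)/128607 ≈ -1.0245 + 0.022133*I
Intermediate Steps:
D = 2*I*sqrt(5) (D = sqrt(-20) = 2*I*sqrt(5) ≈ 4.4721*I)
o(l) = 1/(-4 + l) (o(l) = 1/(l - 4) = 1/(-4 + l))
T(x, E) = (E + 2*I*sqrt(5))/(-212 + x) (T(x, E) = (E + 2*I*sqrt(5))/(x - 212) = (E + 2*I*sqrt(5))/(-212 + x))
1/T(o(-2), 207) = 1/((207 + 2*I*sqrt(5))/(-212 + 1/(-4 - 2))) = 1/((207 + 2*I*sqrt(5))/(-212 + 1/(-6))) = 1/((207 + 2*I*sqrt(5))/(-212 - 1/6)) = 1/((207 + 2*I*sqrt(5))/(-1273/6)) = 1/(-6*(207 + 2*I*sqrt(5))/1273) = 1/(-1242/1273 - 12*I*sqrt(5)/1273)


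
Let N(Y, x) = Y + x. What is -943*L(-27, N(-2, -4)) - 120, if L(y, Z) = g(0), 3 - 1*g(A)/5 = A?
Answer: -14265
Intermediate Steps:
g(A) = 15 - 5*A
L(y, Z) = 15 (L(y, Z) = 15 - 5*0 = 15 + 0 = 15)
-943*L(-27, N(-2, -4)) - 120 = -943*15 - 120 = -14145 - 120 = -14265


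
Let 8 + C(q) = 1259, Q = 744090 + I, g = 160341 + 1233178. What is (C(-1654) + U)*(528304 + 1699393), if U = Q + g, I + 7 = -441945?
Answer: 3780196860876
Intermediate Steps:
I = -441952 (I = -7 - 441945 = -441952)
g = 1393519
Q = 302138 (Q = 744090 - 441952 = 302138)
C(q) = 1251 (C(q) = -8 + 1259 = 1251)
U = 1695657 (U = 302138 + 1393519 = 1695657)
(C(-1654) + U)*(528304 + 1699393) = (1251 + 1695657)*(528304 + 1699393) = 1696908*2227697 = 3780196860876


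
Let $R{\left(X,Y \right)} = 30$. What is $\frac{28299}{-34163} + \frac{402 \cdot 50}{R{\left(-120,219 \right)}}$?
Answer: $\frac{22860911}{34163} \approx 669.17$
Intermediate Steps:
$\frac{28299}{-34163} + \frac{402 \cdot 50}{R{\left(-120,219 \right)}} = \frac{28299}{-34163} + \frac{402 \cdot 50}{30} = 28299 \left(- \frac{1}{34163}\right) + 20100 \cdot \frac{1}{30} = - \frac{28299}{34163} + 670 = \frac{22860911}{34163}$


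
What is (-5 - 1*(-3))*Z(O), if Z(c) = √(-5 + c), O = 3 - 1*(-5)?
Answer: -2*√3 ≈ -3.4641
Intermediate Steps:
O = 8 (O = 3 + 5 = 8)
(-5 - 1*(-3))*Z(O) = (-5 - 1*(-3))*√(-5 + 8) = (-5 + 3)*√3 = -2*√3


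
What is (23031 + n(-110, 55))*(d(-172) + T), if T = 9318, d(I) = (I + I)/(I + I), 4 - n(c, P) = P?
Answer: 214150620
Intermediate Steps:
n(c, P) = 4 - P
d(I) = 1 (d(I) = (2*I)/((2*I)) = (2*I)*(1/(2*I)) = 1)
(23031 + n(-110, 55))*(d(-172) + T) = (23031 + (4 - 1*55))*(1 + 9318) = (23031 + (4 - 55))*9319 = (23031 - 51)*9319 = 22980*9319 = 214150620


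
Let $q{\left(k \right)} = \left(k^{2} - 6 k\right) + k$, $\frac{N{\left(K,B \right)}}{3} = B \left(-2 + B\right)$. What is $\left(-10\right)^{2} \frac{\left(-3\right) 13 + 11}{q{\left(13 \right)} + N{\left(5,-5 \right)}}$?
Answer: $- \frac{2800}{209} \approx -13.397$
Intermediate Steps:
$N{\left(K,B \right)} = 3 B \left(-2 + B\right)$
$q{\left(k \right)} = k^{2} - 5 k$
$\left(-10\right)^{2} \frac{\left(-3\right) 13 + 11}{q{\left(13 \right)} + N{\left(5,-5 \right)}} = \left(-10\right)^{2} \frac{\left(-3\right) 13 + 11}{13 \left(-5 + 13\right) + 3 \left(-5\right) \left(-2 - 5\right)} = 100 \frac{-39 + 11}{13 \cdot 8 + 3 \left(-5\right) \left(-7\right)} = 100 \left(- \frac{28}{104 + 105}\right) = 100 \left(- \frac{28}{209}\right) = - \frac{2800}{209}$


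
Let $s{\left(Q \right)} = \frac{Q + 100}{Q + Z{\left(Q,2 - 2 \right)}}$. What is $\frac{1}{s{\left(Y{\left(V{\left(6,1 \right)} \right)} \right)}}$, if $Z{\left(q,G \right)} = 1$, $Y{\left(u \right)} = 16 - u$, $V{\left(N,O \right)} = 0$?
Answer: $\frac{17}{116} \approx 0.14655$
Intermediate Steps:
$s{\left(Q \right)} = \frac{100 + Q}{1 + Q}$ ($s{\left(Q \right)} = \frac{Q + 100}{Q + 1} = \frac{100 + Q}{1 + Q}$)
$\frac{1}{s{\left(Y{\left(V{\left(6,1 \right)} \right)} \right)}} = \frac{1}{\frac{1}{1 + \left(16 - 0\right)} \left(100 + \left(16 - 0\right)\right)} = \frac{1}{\frac{1}{1 + \left(16 + 0\right)} \left(100 + \left(16 + 0\right)\right)} = \frac{1}{\frac{1}{1 + 16} \left(100 + 16\right)} = \frac{1}{\frac{1}{17} \cdot 116} = \frac{1}{\frac{116}{17}} = \frac{17}{116}$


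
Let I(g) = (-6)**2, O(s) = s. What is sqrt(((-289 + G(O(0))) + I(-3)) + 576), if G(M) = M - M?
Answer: sqrt(323) ≈ 17.972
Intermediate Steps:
G(M) = 0
I(g) = 36
sqrt(((-289 + G(O(0))) + I(-3)) + 576) = sqrt(((-289 + 0) + 36) + 576) = sqrt((-289 + 36) + 576) = sqrt(-253 + 576) = sqrt(323)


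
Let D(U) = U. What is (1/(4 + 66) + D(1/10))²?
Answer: 16/1225 ≈ 0.013061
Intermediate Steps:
(1/(4 + 66) + D(1/10))² = (1/(4 + 66) + 1/10)² = (1/70 + ⅒)² = (4/35)² = 16/1225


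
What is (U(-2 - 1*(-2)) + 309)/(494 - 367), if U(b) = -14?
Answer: 295/127 ≈ 2.3228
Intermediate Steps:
(U(-2 - 1*(-2)) + 309)/(494 - 367) = (-14 + 309)/(494 - 367) = 295/127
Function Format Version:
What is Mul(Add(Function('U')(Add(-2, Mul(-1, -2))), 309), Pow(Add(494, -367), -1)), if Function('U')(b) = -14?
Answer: Rational(295, 127) ≈ 2.3228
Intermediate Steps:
Mul(Add(Function('U')(Add(-2, Mul(-1, -2))), 309), Pow(Add(494, -367), -1)) = Mul(Add(-14, 309), Pow(Add(494, -367), -1)) = Mul(295, Pow(127, -1)) = Mul(295, Rational(1, 127)) = Rational(295, 127)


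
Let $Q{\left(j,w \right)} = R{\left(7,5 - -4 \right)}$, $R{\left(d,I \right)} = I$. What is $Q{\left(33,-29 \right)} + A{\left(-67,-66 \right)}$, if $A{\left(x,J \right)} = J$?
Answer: $-57$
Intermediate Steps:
$Q{\left(j,w \right)} = 9$ ($Q{\left(j,w \right)} = 5 - -4 = 5 + 4 = 9$)
$Q{\left(33,-29 \right)} + A{\left(-67,-66 \right)} = 9 - 66 = -57$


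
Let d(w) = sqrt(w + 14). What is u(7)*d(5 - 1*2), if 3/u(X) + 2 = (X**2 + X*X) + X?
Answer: 3*sqrt(17)/103 ≈ 0.12009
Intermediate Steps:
u(X) = 3/(-2 + X + 2*X**2) (u(X) = 3/(-2 + ((X**2 + X*X) + X)) = 3/(-2 + ((X**2 + X**2) + X)) = 3/(-2 + (2*X**2 + X)) = 3/(-2 + (X + 2*X**2)) = 3/(-2 + X + 2*X**2))
d(w) = sqrt(14 + w)
u(7)*d(5 - 1*2) = (3/(-2 + 7 + 2*7**2))*sqrt(14 + (5 - 1*2)) = (3/(-2 + 7 + 2*49))*sqrt(14 + (5 - 2)) = (3/(-2 + 7 + 98))*sqrt(14 + 3) = (3/103)*sqrt(17) = (3*(1/103))*sqrt(17) = 3*sqrt(17)/103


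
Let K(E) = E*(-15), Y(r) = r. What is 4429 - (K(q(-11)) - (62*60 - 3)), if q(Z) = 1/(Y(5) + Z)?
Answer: 16287/2 ≈ 8143.5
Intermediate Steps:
q(Z) = 1/(5 + Z)
K(E) = -15*E
4429 - (K(q(-11)) - (62*60 - 3)) = 4429 - (-15/(5 - 11) - (62*60 - 3)) = 4429 - (-15/(-6) - (3720 - 3)) = 4429 - (-15*(-⅙) - 1*3717) = 4429 - (5/2 - 3717) = 4429 - 1*(-7429/2) = 4429 + 7429/2 = 16287/2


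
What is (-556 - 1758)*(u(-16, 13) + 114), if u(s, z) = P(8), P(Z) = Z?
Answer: -282308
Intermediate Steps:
u(s, z) = 8
(-556 - 1758)*(u(-16, 13) + 114) = (-556 - 1758)*(8 + 114) = -2314*122 = -282308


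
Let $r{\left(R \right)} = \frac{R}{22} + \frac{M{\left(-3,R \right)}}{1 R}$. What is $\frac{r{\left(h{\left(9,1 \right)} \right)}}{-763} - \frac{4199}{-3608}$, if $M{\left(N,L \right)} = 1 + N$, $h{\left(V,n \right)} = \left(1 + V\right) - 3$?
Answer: $\frac{22426039}{19270328} \approx 1.1638$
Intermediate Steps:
$h{\left(V,n \right)} = -2 + V$
$r{\left(R \right)} = - \frac{2}{R} + \frac{R}{22}$ ($r{\left(R \right)} = \frac{R}{22} + \frac{1 - 3}{1 R} = R \frac{1}{22} - \frac{2}{R} = \frac{R}{22} - \frac{2}{R} = - \frac{2}{R} + \frac{R}{22}$)
$\frac{r{\left(h{\left(9,1 \right)} \right)}}{-763} - \frac{4199}{-3608} = \frac{- \frac{2}{-2 + 9} + \frac{-2 + 9}{22}}{-763} - \frac{4199}{-3608} = \left(- \frac{2}{7} + \frac{1}{22} \cdot 7\right) \left(- \frac{1}{763}\right) - - \frac{4199}{3608} = \left(\left(-2\right) \frac{1}{7} + \frac{7}{22}\right) \left(- \frac{1}{763}\right) + \frac{4199}{3608} = \left(- \frac{2}{7} + \frac{7}{22}\right) \left(- \frac{1}{763}\right) + \frac{4199}{3608} = \frac{5}{154} \left(- \frac{1}{763}\right) + \frac{4199}{3608} = - \frac{5}{117502} + \frac{4199}{3608} = \frac{22426039}{19270328}$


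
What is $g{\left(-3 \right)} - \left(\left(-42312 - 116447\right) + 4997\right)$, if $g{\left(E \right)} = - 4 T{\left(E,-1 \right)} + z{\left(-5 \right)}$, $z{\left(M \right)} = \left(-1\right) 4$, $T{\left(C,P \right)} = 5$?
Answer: $153738$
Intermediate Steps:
$z{\left(M \right)} = -4$
$g{\left(E \right)} = -24$ ($g{\left(E \right)} = \left(-4\right) 5 - 4 = -20 - 4 = -24$)
$g{\left(-3 \right)} - \left(\left(-42312 - 116447\right) + 4997\right) = -24 - \left(\left(-42312 - 116447\right) + 4997\right) = -24 - \left(-158759 + 4997\right) = -24 - -153762 = -24 + 153762 = 153738$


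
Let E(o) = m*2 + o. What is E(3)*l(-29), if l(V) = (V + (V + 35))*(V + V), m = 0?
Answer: 4002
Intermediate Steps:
l(V) = 2*V*(35 + 2*V) (l(V) = (V + (35 + V))*(2*V) = (35 + 2*V)*(2*V) = 2*V*(35 + 2*V))
E(o) = o (E(o) = 0*2 + o = 0 + o = o)
E(3)*l(-29) = 3*(2*(-29)*(35 + 2*(-29))) = 3*(2*(-29)*(35 - 58)) = 3*(2*(-29)*(-23)) = 3*1334 = 4002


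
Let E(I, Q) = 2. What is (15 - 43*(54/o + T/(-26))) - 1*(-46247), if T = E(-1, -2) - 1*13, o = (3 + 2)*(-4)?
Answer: 3013394/65 ≈ 46360.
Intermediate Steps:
o = -20 (o = 5*(-4) = -20)
T = -11 (T = 2 - 1*13 = 2 - 13 = -11)
(15 - 43*(54/o + T/(-26))) - 1*(-46247) = (15 - 43*(54/(-20) - 11/(-26))) - 1*(-46247) = (15 - 43*(54*(-1/20) - 11*(-1/26))) + 46247 = (15 - 43*(-27/10 + 11/26)) + 46247 = (15 - 43*(-148/65)) + 46247 = (15 + 6364/65) + 46247 = 7339/65 + 46247 = 3013394/65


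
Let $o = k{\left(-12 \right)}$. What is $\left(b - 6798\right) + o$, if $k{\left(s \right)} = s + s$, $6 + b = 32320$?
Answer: $25492$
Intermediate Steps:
$b = 32314$ ($b = -6 + 32320 = 32314$)
$k{\left(s \right)} = 2 s$
$o = -24$ ($o = 2 \left(-12\right) = -24$)
$\left(b - 6798\right) + o = \left(32314 - 6798\right) - 24 = 25516 - 24 = 25492$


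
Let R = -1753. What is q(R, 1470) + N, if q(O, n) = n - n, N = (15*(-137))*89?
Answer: -182895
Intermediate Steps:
N = -182895 (N = -2055*89 = -182895)
q(O, n) = 0
q(R, 1470) + N = 0 - 182895 = -182895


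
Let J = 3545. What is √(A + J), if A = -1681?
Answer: 2*√466 ≈ 43.174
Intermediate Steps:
√(A + J) = √(-1681 + 3545) = √1864 = 2*√466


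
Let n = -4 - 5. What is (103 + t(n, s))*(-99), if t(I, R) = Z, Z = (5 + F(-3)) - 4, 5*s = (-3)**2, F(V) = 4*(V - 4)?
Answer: -7524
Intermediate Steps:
F(V) = -16 + 4*V (F(V) = 4*(-4 + V) = -16 + 4*V)
n = -9
s = 9/5 (s = (1/5)*(-3)**2 = (1/5)*9 = 9/5 ≈ 1.8000)
Z = -27 (Z = (5 + (-16 + 4*(-3))) - 4 = (5 + (-16 - 12)) - 4 = (5 - 28) - 4 = -23 - 4 = -27)
t(I, R) = -27
(103 + t(n, s))*(-99) = (103 - 27)*(-99) = 76*(-99) = -7524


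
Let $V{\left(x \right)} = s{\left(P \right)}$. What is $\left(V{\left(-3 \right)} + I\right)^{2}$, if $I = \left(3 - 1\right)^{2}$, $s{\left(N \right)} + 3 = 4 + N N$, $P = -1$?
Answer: $36$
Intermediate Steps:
$s{\left(N \right)} = 1 + N^{2}$ ($s{\left(N \right)} = -3 + \left(4 + N N\right) = -3 + \left(4 + N^{2}\right) = 1 + N^{2}$)
$V{\left(x \right)} = 2$ ($V{\left(x \right)} = 1 + \left(-1\right)^{2} = 1 + 1 = 2$)
$I = 4$ ($I = 2^{2} = 4$)
$\left(V{\left(-3 \right)} + I\right)^{2} = \left(2 + 4\right)^{2} = 6^{2} = 36$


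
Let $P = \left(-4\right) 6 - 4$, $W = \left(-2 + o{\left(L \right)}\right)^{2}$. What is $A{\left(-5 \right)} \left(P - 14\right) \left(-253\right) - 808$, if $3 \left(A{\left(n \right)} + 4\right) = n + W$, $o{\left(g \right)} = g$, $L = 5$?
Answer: $-29144$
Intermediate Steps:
$W = 9$ ($W = \left(-2 + 5\right)^{2} = 3^{2} = 9$)
$A{\left(n \right)} = -1 + \frac{n}{3}$ ($A{\left(n \right)} = -4 + \frac{n + 9}{3} = -4 + \frac{9 + n}{3} = -4 + \left(3 + \frac{n}{3}\right) = -1 + \frac{n}{3}$)
$P = -28$ ($P = -24 - 4 = -28$)
$A{\left(-5 \right)} \left(P - 14\right) \left(-253\right) - 808 = \left(-1 + \frac{1}{3} \left(-5\right)\right) \left(-28 - 14\right) \left(-253\right) - 808 = \left(-1 - \frac{5}{3}\right) \left(-42\right) \left(-253\right) - 808 = \left(- \frac{8}{3}\right) \left(-42\right) \left(-253\right) - 808 = 112 \left(-253\right) - 808 = -28336 - 808 = -29144$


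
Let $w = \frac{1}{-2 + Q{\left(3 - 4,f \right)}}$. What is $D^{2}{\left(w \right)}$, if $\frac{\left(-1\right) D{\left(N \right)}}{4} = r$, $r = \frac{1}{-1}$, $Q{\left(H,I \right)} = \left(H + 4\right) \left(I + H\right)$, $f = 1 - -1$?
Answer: $16$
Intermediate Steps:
$f = 2$ ($f = 1 + 1 = 2$)
$Q{\left(H,I \right)} = \left(4 + H\right) \left(H + I\right)$
$w = 1$ ($w = \frac{1}{-2 + \left(\left(3 - 4\right)^{2} + 4 \left(3 - 4\right) + 4 \cdot 2 + \left(3 - 4\right) 2\right)} = \frac{1}{-2 + \left(\left(3 - 4\right)^{2} + 4 \left(3 - 4\right) + 8 + \left(3 - 4\right) 2\right)} = \frac{1}{-2 + \left(\left(-1\right)^{2} + 4 \left(-1\right) + 8 - 2\right)} = \frac{1}{-2 + \left(1 - 4 + 8 - 2\right)} = \frac{1}{-2 + 3} = 1^{-1} = 1$)
$r = -1$
$D{\left(N \right)} = 4$ ($D{\left(N \right)} = \left(-4\right) \left(-1\right) = 4$)
$D^{2}{\left(w \right)} = 4^{2} = 16$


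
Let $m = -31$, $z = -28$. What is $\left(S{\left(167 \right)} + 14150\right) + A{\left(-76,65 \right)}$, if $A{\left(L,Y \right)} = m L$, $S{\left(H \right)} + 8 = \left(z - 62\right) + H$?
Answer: $16575$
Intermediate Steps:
$S{\left(H \right)} = -98 + H$ ($S{\left(H \right)} = -8 + \left(\left(-28 - 62\right) + H\right) = -8 + \left(-90 + H\right) = -98 + H$)
$A{\left(L,Y \right)} = - 31 L$
$\left(S{\left(167 \right)} + 14150\right) + A{\left(-76,65 \right)} = \left(\left(-98 + 167\right) + 14150\right) - -2356 = \left(69 + 14150\right) + 2356 = 14219 + 2356 = 16575$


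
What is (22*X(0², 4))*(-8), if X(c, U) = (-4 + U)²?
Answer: 0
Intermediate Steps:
(22*X(0², 4))*(-8) = (22*(-4 + 4)²)*(-8) = (22*0²)*(-8) = (22*0)*(-8) = 0*(-8) = 0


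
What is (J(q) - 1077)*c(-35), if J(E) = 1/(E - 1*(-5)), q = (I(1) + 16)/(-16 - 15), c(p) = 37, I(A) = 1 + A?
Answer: -5458166/137 ≈ -39841.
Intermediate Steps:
q = -18/31 (q = ((1 + 1) + 16)/(-16 - 15) = (2 + 16)/(-31) = 18*(-1/31) = -18/31 ≈ -0.58065)
J(E) = 1/(5 + E) (J(E) = 1/(E + 5) = 1/(5 + E))
(J(q) - 1077)*c(-35) = (1/(5 - 18/31) - 1077)*37 = (1/(137/31) - 1077)*37 = (31/137 - 1077)*37 = -147518/137*37 = -5458166/137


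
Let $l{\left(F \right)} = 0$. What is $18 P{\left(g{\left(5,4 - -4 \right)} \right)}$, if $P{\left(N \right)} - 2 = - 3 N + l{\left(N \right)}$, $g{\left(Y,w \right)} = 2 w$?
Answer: $-828$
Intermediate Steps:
$P{\left(N \right)} = 2 - 3 N$ ($P{\left(N \right)} = 2 + \left(- 3 N + 0\right) = 2 - 3 N$)
$18 P{\left(g{\left(5,4 - -4 \right)} \right)} = 18 \left(2 - 3 \cdot 2 \left(4 - -4\right)\right) = 18 \left(2 - 3 \cdot 2 \left(4 + 4\right)\right) = 18 \left(2 - 3 \cdot 2 \cdot 8\right) = 18 \left(2 - 48\right) = 18 \left(-46\right) = -828$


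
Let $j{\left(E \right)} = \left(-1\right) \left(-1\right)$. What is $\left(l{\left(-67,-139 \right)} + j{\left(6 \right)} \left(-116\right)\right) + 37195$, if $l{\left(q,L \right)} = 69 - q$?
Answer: $37215$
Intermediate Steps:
$j{\left(E \right)} = 1$
$\left(l{\left(-67,-139 \right)} + j{\left(6 \right)} \left(-116\right)\right) + 37195 = \left(\left(69 - -67\right) + 1 \left(-116\right)\right) + 37195 = \left(\left(69 + 67\right) - 116\right) + 37195 = \left(136 - 116\right) + 37195 = 20 + 37195 = 37215$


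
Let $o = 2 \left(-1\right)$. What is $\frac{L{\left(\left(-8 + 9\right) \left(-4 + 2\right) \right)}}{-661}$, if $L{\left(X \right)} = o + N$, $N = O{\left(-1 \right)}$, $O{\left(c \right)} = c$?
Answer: $\frac{3}{661} \approx 0.0045386$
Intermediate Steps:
$o = -2$
$N = -1$
$L{\left(X \right)} = -3$ ($L{\left(X \right)} = -2 - 1 = -3$)
$\frac{L{\left(\left(-8 + 9\right) \left(-4 + 2\right) \right)}}{-661} = - \frac{3}{-661} = \left(-3\right) \left(- \frac{1}{661}\right) = \frac{3}{661}$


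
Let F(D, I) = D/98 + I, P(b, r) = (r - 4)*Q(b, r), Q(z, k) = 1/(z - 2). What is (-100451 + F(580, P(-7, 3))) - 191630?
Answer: -128805062/441 ≈ -2.9208e+5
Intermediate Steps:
Q(z, k) = 1/(-2 + z)
P(b, r) = (-4 + r)/(-2 + b) (P(b, r) = (r - 4)/(-2 + b) = (-4 + r)/(-2 + b))
F(D, I) = I + D/98 (F(D, I) = D*(1/98) + I = D/98 + I = I + D/98)
(-100451 + F(580, P(-7, 3))) - 191630 = (-100451 + ((-4 + 3)/(-2 - 7) + (1/98)*580)) - 191630 = (-100451 + (-1/(-9) + 290/49)) - 191630 = (-100451 + (-⅑*(-1) + 290/49)) - 191630 = (-100451 + (⅑ + 290/49)) - 191630 = (-100451 + 2659/441) - 191630 = -44296232/441 - 191630 = -128805062/441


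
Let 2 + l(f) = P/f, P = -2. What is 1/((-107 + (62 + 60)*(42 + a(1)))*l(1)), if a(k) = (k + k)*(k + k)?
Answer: -1/22020 ≈ -4.5413e-5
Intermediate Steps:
a(k) = 4*k² (a(k) = (2*k)*(2*k) = 4*k²)
l(f) = -2 - 2/f
1/((-107 + (62 + 60)*(42 + a(1)))*l(1)) = 1/((-107 + (62 + 60)*(42 + 4*1²))*(-2 - 2/1)) = 1/((-107 + 122*(42 + 4*1))*(-2 - 2*1)) = 1/((-107 + 122*(42 + 4))*(-2 - 2)) = 1/((-107 + 122*46)*(-4)) = 1/((-107 + 5612)*(-4)) = 1/(5505*(-4)) = 1/(-22020) = -1/22020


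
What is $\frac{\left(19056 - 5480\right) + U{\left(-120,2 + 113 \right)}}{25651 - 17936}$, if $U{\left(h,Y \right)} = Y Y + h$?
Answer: $\frac{26681}{7715} \approx 3.4583$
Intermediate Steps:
$U{\left(h,Y \right)} = h + Y^{2}$ ($U{\left(h,Y \right)} = Y^{2} + h = h + Y^{2}$)
$\frac{\left(19056 - 5480\right) + U{\left(-120,2 + 113 \right)}}{25651 - 17936} = \frac{\left(19056 - 5480\right) - \left(120 - \left(2 + 113\right)^{2}\right)}{25651 - 17936} = \frac{\left(19056 - 5480\right) - \left(120 - 115^{2}\right)}{7715} = \left(13576 + \left(-120 + 13225\right)\right) \frac{1}{7715} = \left(13576 + 13105\right) \frac{1}{7715} = 26681 \cdot \frac{1}{7715} = \frac{26681}{7715}$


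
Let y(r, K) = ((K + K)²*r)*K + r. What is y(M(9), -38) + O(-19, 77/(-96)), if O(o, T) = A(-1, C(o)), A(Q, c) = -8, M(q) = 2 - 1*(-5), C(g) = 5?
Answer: -1536417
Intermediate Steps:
M(q) = 7 (M(q) = 2 + 5 = 7)
O(o, T) = -8
y(r, K) = r + 4*r*K³ (y(r, K) = ((2*K)²*r)*K + r = ((4*K²)*r)*K + r = (4*r*K²)*K + r = 4*r*K³ + r = r + 4*r*K³)
y(M(9), -38) + O(-19, 77/(-96)) = 7*(1 + 4*(-38)³) - 8 = 7*(1 + 4*(-54872)) - 8 = 7*(1 - 219488) - 8 = 7*(-219487) - 8 = -1536409 - 8 = -1536417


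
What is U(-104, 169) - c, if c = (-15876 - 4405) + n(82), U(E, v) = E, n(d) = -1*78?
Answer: 20255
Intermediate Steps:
n(d) = -78
c = -20359 (c = (-15876 - 4405) - 78 = -20281 - 78 = -20359)
U(-104, 169) - c = -104 - 1*(-20359) = -104 + 20359 = 20255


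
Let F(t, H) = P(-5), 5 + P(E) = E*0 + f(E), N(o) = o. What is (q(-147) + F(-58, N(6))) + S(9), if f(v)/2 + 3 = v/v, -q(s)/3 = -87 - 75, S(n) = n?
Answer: 486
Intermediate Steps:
q(s) = 486 (q(s) = -3*(-87 - 75) = -3*(-162) = 486)
f(v) = -4 (f(v) = -6 + 2*(v/v) = -6 + 2*1 = -6 + 2 = -4)
P(E) = -9 (P(E) = -5 + (E*0 - 4) = -5 + (0 - 4) = -5 - 4 = -9)
F(t, H) = -9
(q(-147) + F(-58, N(6))) + S(9) = (486 - 9) + 9 = 477 + 9 = 486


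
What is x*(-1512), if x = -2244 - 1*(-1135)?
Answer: 1676808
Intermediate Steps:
x = -1109 (x = -2244 + 1135 = -1109)
x*(-1512) = -1109*(-1512) = 1676808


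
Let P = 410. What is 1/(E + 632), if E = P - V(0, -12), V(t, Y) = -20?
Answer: 1/1062 ≈ 0.00094162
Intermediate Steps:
E = 430 (E = 410 - 1*(-20) = 410 + 20 = 430)
1/(E + 632) = 1/(430 + 632) = 1/1062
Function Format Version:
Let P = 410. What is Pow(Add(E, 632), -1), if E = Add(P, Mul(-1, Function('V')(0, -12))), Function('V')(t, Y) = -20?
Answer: Rational(1, 1062) ≈ 0.00094162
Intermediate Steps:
E = 430 (E = Add(410, Mul(-1, -20)) = Add(410, 20) = 430)
Pow(Add(E, 632), -1) = Pow(Add(430, 632), -1) = Pow(1062, -1) = Rational(1, 1062)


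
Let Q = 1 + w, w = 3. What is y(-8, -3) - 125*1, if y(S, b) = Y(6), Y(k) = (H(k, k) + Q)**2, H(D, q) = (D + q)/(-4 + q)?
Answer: -25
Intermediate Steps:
H(D, q) = (D + q)/(-4 + q)
Q = 4 (Q = 1 + 3 = 4)
Y(k) = (4 + 2*k/(-4 + k))**2 (Y(k) = ((k + k)/(-4 + k) + 4)**2 = ((2*k)/(-4 + k) + 4)**2 = (2*k/(-4 + k) + 4)**2 = (4 + 2*k/(-4 + k))**2)
y(S, b) = 100 (y(S, b) = 4*(-8 + 3*6)**2/(-4 + 6)**2 = 4*(-8 + 18)**2/2**2 = 4*10**2*(1/4) = 4*100*(1/4) = 100)
y(-8, -3) - 125*1 = 100 - 125*1 = 100 - 125 = -25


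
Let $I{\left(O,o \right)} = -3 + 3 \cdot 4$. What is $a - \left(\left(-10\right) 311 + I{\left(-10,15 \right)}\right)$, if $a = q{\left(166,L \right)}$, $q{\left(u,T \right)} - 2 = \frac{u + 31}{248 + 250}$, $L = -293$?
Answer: $\frac{1545491}{498} \approx 3103.4$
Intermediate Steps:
$q{\left(u,T \right)} = \frac{1027}{498} + \frac{u}{498}$ ($q{\left(u,T \right)} = 2 + \frac{u + 31}{248 + 250} = 2 + \frac{31 + u}{498} = 2 + \left(31 + u\right) \frac{1}{498} = 2 + \left(\frac{31}{498} + \frac{u}{498}\right) = \frac{1027}{498} + \frac{u}{498}$)
$a = \frac{1193}{498}$ ($a = \frac{1027}{498} + \frac{1}{498} \cdot 166 = \frac{1027}{498} + \frac{1}{3} = \frac{1193}{498} \approx 2.3956$)
$I{\left(O,o \right)} = 9$ ($I{\left(O,o \right)} = -3 + 12 = 9$)
$a - \left(\left(-10\right) 311 + I{\left(-10,15 \right)}\right) = \frac{1193}{498} - \left(\left(-10\right) 311 + 9\right) = \frac{1193}{498} - \left(-3110 + 9\right) = \frac{1193}{498} - -3101 = \frac{1193}{498} + 3101 = \frac{1545491}{498}$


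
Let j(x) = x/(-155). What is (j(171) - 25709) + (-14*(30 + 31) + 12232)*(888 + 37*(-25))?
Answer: -69237896/155 ≈ -4.4670e+5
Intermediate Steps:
j(x) = -x/155 (j(x) = x*(-1/155) = -x/155)
(j(171) - 25709) + (-14*(30 + 31) + 12232)*(888 + 37*(-25)) = (-1/155*171 - 25709) + (-14*(30 + 31) + 12232)*(888 + 37*(-25)) = (-171/155 - 25709) + (-14*61 + 12232)*(888 - 925) = -3985066/155 + (-854 + 12232)*(-37) = -3985066/155 + 11378*(-37) = -3985066/155 - 420986 = -69237896/155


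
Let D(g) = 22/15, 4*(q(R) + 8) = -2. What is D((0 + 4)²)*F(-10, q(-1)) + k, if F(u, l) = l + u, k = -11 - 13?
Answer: -767/15 ≈ -51.133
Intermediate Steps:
q(R) = -17/2 (q(R) = -8 + (¼)*(-2) = -8 - ½ = -17/2)
k = -24
D(g) = 22/15 (D(g) = 22*(1/15) = 22/15)
D((0 + 4)²)*F(-10, q(-1)) + k = 22*(-17/2 - 10)/15 - 24 = (22/15)*(-37/2) - 24 = -407/15 - 24 = -767/15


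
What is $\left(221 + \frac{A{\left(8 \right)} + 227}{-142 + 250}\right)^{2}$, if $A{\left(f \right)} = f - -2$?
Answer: $\frac{64561225}{1296} \approx 49816.0$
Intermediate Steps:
$A{\left(f \right)} = 2 + f$ ($A{\left(f \right)} = f + 2 = 2 + f$)
$\left(221 + \frac{A{\left(8 \right)} + 227}{-142 + 250}\right)^{2} = \left(221 + \frac{\left(2 + 8\right) + 227}{-142 + 250}\right)^{2} = \left(221 + \frac{10 + 227}{108}\right)^{2} = \left(221 + 237 \cdot \frac{1}{108}\right)^{2} = \left(221 + \frac{79}{36}\right)^{2} = \left(\frac{8035}{36}\right)^{2} = \frac{64561225}{1296}$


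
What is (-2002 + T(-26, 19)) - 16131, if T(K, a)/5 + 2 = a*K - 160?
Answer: -21413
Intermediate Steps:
T(K, a) = -810 + 5*K*a (T(K, a) = -10 + 5*(a*K - 160) = -10 + 5*(K*a - 160) = -10 + 5*(-160 + K*a) = -10 + (-800 + 5*K*a) = -810 + 5*K*a)
(-2002 + T(-26, 19)) - 16131 = (-2002 + (-810 + 5*(-26)*19)) - 16131 = (-2002 + (-810 - 2470)) - 16131 = (-2002 - 3280) - 16131 = -5282 - 16131 = -21413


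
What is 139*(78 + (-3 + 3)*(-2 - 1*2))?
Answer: 10842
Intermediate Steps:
139*(78 + (-3 + 3)*(-2 - 1*2)) = 139*(78 + 0*(-2 - 2)) = 139*(78 + 0*(-4)) = 139*(78 + 0) = 139*78 = 10842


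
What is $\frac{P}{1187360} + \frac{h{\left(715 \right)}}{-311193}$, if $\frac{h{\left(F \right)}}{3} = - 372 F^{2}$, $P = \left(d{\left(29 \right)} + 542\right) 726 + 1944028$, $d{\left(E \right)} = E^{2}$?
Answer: $\frac{37685471176811}{20527673360} \approx 1835.8$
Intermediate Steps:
$P = 2948086$ ($P = \left(29^{2} + 542\right) 726 + 1944028 = \left(841 + 542\right) 726 + 1944028 = 1383 \cdot 726 + 1944028 = 1004058 + 1944028 = 2948086$)
$h{\left(F \right)} = - 1116 F^{2}$ ($h{\left(F \right)} = 3 \left(- 372 F^{2}\right) = - 1116 F^{2}$)
$\frac{P}{1187360} + \frac{h{\left(715 \right)}}{-311193} = \frac{2948086}{1187360} + \frac{\left(-1116\right) 715^{2}}{-311193} = 2948086 \cdot \frac{1}{1187360} + \left(-1116\right) 511225 \left(- \frac{1}{311193}\right) = \frac{1474043}{593680} - - \frac{63391900}{34577} = \frac{1474043}{593680} + \frac{63391900}{34577} = \frac{37685471176811}{20527673360}$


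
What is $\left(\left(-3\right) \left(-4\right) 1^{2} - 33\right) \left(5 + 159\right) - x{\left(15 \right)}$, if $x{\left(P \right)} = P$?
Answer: $-3459$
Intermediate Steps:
$\left(\left(-3\right) \left(-4\right) 1^{2} - 33\right) \left(5 + 159\right) - x{\left(15 \right)} = \left(\left(-3\right) \left(-4\right) 1^{2} - 33\right) \left(5 + 159\right) - 15 = \left(12 \cdot 1 - 33\right) 164 - 15 = \left(12 - 33\right) 164 - 15 = \left(-21\right) 164 - 15 = -3444 - 15 = -3459$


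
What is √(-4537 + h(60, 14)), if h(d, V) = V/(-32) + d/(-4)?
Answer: 13*I*√431/4 ≈ 67.472*I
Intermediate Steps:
h(d, V) = -d/4 - V/32 (h(d, V) = V*(-1/32) + d*(-¼) = -V/32 - d/4 = -d/4 - V/32)
√(-4537 + h(60, 14)) = √(-4537 + (-¼*60 - 1/32*14)) = √(-4537 + (-15 - 7/16)) = √(-4537 - 247/16) = √(-72839/16) = 13*I*√431/4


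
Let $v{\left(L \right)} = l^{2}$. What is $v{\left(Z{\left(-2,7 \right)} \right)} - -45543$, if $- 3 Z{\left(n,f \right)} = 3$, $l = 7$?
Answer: $45592$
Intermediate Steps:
$Z{\left(n,f \right)} = -1$ ($Z{\left(n,f \right)} = \left(- \frac{1}{3}\right) 3 = -1$)
$v{\left(L \right)} = 49$ ($v{\left(L \right)} = 7^{2} = 49$)
$v{\left(Z{\left(-2,7 \right)} \right)} - -45543 = 49 - -45543 = 49 + 45543 = 45592$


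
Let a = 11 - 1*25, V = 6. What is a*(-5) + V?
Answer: 76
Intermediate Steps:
a = -14 (a = 11 - 25 = -14)
a*(-5) + V = -14*(-5) + 6 = 70 + 6 = 76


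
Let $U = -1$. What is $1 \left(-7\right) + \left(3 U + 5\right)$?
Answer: $-5$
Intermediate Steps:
$1 \left(-7\right) + \left(3 U + 5\right) = 1 \left(-7\right) + \left(3 \left(-1\right) + 5\right) = -7 + \left(-3 + 5\right) = -7 + 2 = -5$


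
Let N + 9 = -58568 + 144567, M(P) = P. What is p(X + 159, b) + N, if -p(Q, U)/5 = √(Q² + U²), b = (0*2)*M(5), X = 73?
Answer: 84830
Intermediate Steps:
b = 0 (b = (0*2)*5 = 0*5 = 0)
p(Q, U) = -5*√(Q² + U²)
N = 85990 (N = -9 + (-58568 + 144567) = -9 + 85999 = 85990)
p(X + 159, b) + N = -5*√((73 + 159)² + 0²) + 85990 = -5*√(232² + 0) + 85990 = -5*√(53824 + 0) + 85990 = -5*√53824 + 85990 = -5*232 + 85990 = -1160 + 85990 = 84830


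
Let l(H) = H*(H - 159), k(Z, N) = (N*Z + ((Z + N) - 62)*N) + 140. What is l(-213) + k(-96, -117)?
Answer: 122783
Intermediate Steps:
k(Z, N) = 140 + N*Z + N*(-62 + N + Z) (k(Z, N) = (N*Z + ((N + Z) - 62)*N) + 140 = (N*Z + (-62 + N + Z)*N) + 140 = (N*Z + N*(-62 + N + Z)) + 140 = 140 + N*Z + N*(-62 + N + Z))
l(H) = H*(-159 + H)
l(-213) + k(-96, -117) = -213*(-159 - 213) + (140 + (-117)² - 62*(-117) + 2*(-117)*(-96)) = -213*(-372) + (140 + 13689 + 7254 + 22464) = 79236 + 43547 = 122783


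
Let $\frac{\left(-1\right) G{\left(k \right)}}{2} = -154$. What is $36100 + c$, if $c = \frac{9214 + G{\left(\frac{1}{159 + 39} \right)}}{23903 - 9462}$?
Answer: $\frac{521329622}{14441} \approx 36101.0$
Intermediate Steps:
$G{\left(k \right)} = 308$ ($G{\left(k \right)} = \left(-2\right) \left(-154\right) = 308$)
$c = \frac{9522}{14441}$ ($c = \frac{9214 + 308}{23903 - 9462} = \frac{9522}{14441} \approx 0.65937$)
$36100 + c = 36100 + \frac{9522}{14441} = \frac{521329622}{14441}$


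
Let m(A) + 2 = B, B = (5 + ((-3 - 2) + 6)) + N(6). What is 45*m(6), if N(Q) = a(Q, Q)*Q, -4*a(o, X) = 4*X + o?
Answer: -1845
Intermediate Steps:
a(o, X) = -X - o/4 (a(o, X) = -(4*X + o)/4 = -(o + 4*X)/4 = -X - o/4)
N(Q) = -5*Q**2/4 (N(Q) = (-Q - Q/4)*Q = (-5*Q/4)*Q = -5*Q**2/4)
B = -39 (B = (5 + ((-3 - 2) + 6)) - 5/4*6**2 = (5 + (-5 + 6)) - 5/4*36 = (5 + 1) - 45 = 6 - 45 = -39)
m(A) = -41 (m(A) = -2 - 39 = -41)
45*m(6) = 45*(-41) = -1845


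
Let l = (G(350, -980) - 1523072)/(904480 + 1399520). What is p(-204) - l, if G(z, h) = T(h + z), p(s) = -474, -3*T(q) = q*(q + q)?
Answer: -136288541/288000 ≈ -473.22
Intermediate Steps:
T(q) = -2*q²/3 (T(q) = -q*(q + q)/3 = -q*2*q/3 = -2*q²/3)
G(z, h) = -2*(h + z)²/3
l = -223459/288000 (l = (-2*(-980 + 350)²/3 - 1523072)/(904480 + 1399520) = (-⅔*(-630)² - 1523072)/2304000 = (-⅔*396900 - 1523072)*(1/2304000) = (-264600 - 1523072)*(1/2304000) = -1787672*1/2304000 = -223459/288000 ≈ -0.77590)
p(-204) - l = -474 - 1*(-223459/288000) = -474 + 223459/288000 = -136288541/288000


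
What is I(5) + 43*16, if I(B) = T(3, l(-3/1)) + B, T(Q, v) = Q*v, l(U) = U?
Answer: 684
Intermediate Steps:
I(B) = -9 + B (I(B) = 3*(-3/1) + B = 3*(-3*1) + B = 3*(-3) + B = -9 + B)
I(5) + 43*16 = (-9 + 5) + 43*16 = -4 + 688 = 684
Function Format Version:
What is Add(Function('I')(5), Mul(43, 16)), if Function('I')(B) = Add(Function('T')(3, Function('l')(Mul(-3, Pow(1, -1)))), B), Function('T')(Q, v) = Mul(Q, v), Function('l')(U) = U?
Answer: 684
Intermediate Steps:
Function('I')(B) = Add(-9, B) (Function('I')(B) = Add(Mul(3, Mul(-3, Pow(1, -1))), B) = Add(Mul(3, Mul(-3, 1)), B) = Add(Mul(3, -3), B) = Add(-9, B))
Add(Function('I')(5), Mul(43, 16)) = Add(Add(-9, 5), Mul(43, 16)) = Add(-4, 688) = 684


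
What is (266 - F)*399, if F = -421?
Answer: 274113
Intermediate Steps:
(266 - F)*399 = (266 - 1*(-421))*399 = (266 + 421)*399 = 687*399 = 274113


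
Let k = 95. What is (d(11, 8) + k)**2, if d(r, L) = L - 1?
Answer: 10404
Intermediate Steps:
d(r, L) = -1 + L
(d(11, 8) + k)**2 = ((-1 + 8) + 95)**2 = (7 + 95)**2 = 102**2 = 10404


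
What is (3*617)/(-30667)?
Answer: -1851/30667 ≈ -0.060358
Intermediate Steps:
(3*617)/(-30667) = 1851*(-1/30667) = -1851/30667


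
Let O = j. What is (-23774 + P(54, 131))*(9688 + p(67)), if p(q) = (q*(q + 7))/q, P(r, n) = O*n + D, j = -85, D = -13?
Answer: -340908564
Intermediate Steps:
O = -85
P(r, n) = -13 - 85*n (P(r, n) = -85*n - 13 = -13 - 85*n)
p(q) = 7 + q (p(q) = (q*(7 + q))/q = 7 + q)
(-23774 + P(54, 131))*(9688 + p(67)) = (-23774 + (-13 - 85*131))*(9688 + (7 + 67)) = (-23774 + (-13 - 11135))*(9688 + 74) = (-23774 - 11148)*9762 = -34922*9762 = -340908564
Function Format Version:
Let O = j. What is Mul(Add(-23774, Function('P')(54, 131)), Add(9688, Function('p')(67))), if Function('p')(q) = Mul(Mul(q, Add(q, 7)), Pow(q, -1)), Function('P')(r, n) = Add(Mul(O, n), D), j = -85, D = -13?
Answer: -340908564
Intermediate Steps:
O = -85
Function('P')(r, n) = Add(-13, Mul(-85, n)) (Function('P')(r, n) = Add(Mul(-85, n), -13) = Add(-13, Mul(-85, n)))
Function('p')(q) = Add(7, q) (Function('p')(q) = Mul(Mul(q, Add(7, q)), Pow(q, -1)) = Add(7, q))
Mul(Add(-23774, Function('P')(54, 131)), Add(9688, Function('p')(67))) = Mul(Add(-23774, Add(-13, Mul(-85, 131))), Add(9688, Add(7, 67))) = Mul(Add(-23774, Add(-13, -11135)), Add(9688, 74)) = Mul(Add(-23774, -11148), 9762) = Mul(-34922, 9762) = -340908564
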